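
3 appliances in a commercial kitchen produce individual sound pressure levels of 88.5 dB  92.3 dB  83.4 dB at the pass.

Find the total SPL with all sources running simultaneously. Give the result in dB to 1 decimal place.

94.2 dB

Sum in the linear (power) domain: Σ 10^(Lᵢ/10) = 10^(88.5/10) + 10^(92.3/10) + 10^(83.4/10) = 2.625e+09.
Combined level = 10 log₁₀(2.625e+09) = 94.2 dB.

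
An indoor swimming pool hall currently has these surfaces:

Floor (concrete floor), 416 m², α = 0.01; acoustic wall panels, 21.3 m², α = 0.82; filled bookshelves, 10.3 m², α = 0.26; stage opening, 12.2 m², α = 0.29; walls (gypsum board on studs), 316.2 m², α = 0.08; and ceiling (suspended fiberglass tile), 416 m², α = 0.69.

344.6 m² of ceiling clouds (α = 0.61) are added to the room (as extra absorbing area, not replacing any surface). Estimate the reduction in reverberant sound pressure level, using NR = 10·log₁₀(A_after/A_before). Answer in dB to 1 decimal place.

2.1 dB

Total absorption A_before = 416·0.01 + 21.3·0.82 + 10.3·0.26 + 12.2·0.29 + 316.2·0.08 + 416·0.69
  = 4.160 + 17.466 + 2.678 + 3.538 + 25.296 + 287.040 = 340.178 m² sabins.
Treatment contributes 344.6·0.61 = 210.206 sabins.
A_after = 340.178 + 210.206 = 550.384 sabins.
Reduction = 10 log₁₀(A_after/A_before) = 10 log₁₀(1.6179) = 2.1 dB.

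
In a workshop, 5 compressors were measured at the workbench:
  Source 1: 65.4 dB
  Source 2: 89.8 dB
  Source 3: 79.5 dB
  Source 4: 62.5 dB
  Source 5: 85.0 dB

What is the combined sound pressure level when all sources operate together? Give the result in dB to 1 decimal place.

Sum in the linear (power) domain: Σ 10^(Lᵢ/10) = 10^(65.4/10) + 10^(89.8/10) + 10^(79.5/10) + 10^(62.5/10) + 10^(85.0/10) = 1.366e+09.
Back to dB: 10·log₁₀ Σ = 91.4 dB.

91.4 dB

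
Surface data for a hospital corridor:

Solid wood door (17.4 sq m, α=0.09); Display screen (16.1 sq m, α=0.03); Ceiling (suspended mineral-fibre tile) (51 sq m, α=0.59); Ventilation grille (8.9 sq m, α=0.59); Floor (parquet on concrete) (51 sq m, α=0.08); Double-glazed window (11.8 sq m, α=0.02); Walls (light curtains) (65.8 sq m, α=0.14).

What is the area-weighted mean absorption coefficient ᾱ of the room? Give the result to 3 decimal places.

S = Σ Sᵢ = 17.4 + 16.1 + 51 + 8.9 + 51 + 11.8 + 65.8 = 222.0 sq m.
A = 17.4×0.09 + 16.1×0.03 + 51×0.59 + 8.9×0.59 + 51×0.08 + 11.8×0.02 + 65.8×0.14 = 50.918 sabins.
ᾱ = A/S = 0.229.

0.229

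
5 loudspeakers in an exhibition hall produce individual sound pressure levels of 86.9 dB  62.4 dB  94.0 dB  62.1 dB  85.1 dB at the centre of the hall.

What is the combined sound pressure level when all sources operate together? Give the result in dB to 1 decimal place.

95.2 dB

Σ 10^(Lᵢ/10) = 3.329e+09.
Combined level = 10 log₁₀(3.329e+09) = 95.2 dB.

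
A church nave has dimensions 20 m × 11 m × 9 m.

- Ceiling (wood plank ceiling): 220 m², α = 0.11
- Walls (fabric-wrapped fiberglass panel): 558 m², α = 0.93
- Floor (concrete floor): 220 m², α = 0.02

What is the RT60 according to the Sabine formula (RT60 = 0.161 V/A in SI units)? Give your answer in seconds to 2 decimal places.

Total absorption A = 220*0.11 + 558*0.93 + 220*0.02
  = 24.200 + 518.940 + 4.400 = 547.540 m² sabins.
Volume V = 20 × 11 × 9 = 1980 m³.
Sabine: RT60 = 0.161 × 1980 / 547.540 = 0.58 s.

0.58 s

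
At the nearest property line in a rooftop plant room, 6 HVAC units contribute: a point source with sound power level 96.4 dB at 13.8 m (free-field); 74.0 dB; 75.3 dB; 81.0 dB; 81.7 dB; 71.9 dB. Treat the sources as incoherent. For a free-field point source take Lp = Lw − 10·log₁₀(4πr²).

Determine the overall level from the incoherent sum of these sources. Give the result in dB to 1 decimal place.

Source at 13.8 m: Lp = 96.4 − 10·log₁₀(4π·13.8²) = 96.4 − 10·log₁₀(2393.140) = 62.6 dB.
Σ 10^(Lᵢ/10) = 3.501e+08.
Back to dB: 10·log₁₀ Σ = 85.4 dB.

85.4 dB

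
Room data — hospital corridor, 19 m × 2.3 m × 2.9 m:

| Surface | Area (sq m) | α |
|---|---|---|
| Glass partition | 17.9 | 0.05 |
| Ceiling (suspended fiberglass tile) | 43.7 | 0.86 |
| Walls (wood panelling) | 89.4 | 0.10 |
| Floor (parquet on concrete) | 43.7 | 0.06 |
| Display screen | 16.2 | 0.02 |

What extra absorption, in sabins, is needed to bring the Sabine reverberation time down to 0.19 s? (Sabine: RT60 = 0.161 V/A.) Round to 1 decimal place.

57.0 sabins

Summing Sᵢαᵢ: 0.895 + 37.582 + 8.940 + 2.622 + 0.324 → A₁ = 50.363 sabins.
Target A₂ = 0.161·126.73/0.19 = 107.387 sabins (V = 126.73 m³).
Shortfall: 107.387 − 50.363 = 57.0 sabins.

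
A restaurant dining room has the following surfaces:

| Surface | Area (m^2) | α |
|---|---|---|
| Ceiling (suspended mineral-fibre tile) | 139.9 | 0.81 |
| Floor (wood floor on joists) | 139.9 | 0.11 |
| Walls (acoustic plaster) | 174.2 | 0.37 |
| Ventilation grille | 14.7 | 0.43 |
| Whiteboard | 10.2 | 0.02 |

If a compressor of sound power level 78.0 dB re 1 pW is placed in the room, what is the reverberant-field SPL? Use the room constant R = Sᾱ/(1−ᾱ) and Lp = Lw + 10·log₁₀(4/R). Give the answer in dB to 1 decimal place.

58.7 dB

A = 199.687 sabins; S = 478.9 m^2.
ᾱ = 199.687/478.9 = 0.4170; R = Sᾱ/(1−ᾱ) = 199.687/(1−0.4170) = 342.516 m^2.
Lp = Lw + 10 log₁₀(4/R) = 78.0 -19.33 = 58.7 dB.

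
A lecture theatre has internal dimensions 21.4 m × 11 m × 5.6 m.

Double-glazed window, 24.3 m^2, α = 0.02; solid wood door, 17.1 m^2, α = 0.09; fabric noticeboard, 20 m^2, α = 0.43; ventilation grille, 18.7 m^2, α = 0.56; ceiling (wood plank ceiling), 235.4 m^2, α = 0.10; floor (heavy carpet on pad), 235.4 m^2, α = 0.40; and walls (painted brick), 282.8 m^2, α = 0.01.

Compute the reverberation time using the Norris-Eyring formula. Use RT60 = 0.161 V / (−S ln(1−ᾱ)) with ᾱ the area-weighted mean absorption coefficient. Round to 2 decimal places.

1.37 s

Total surface area S = 24.3 + 17.1 + 20 + 18.7 + 235.4 + 235.4 + 282.8 = 833.7 m^2.
Absorption A = 24.3·0.02 + 17.1·0.09 + 20·0.43 + 18.7·0.56 + 235.4·0.10 + 235.4·0.40 + 282.8·0.01 = 141.625 sabins.
ᾱ = 141.625 / 833.7 = 0.1699.
−S·ln(1−ᾱ) = −833.7 × ln(1 − 0.1699) = 155.243.
V = 21.4 × 11 × 5.6 = 1318.24 m³.
T = 0.161·V/[−S·ln(1−ᾱ)] = 0.161·1318.24/155.243 = 1.37 s.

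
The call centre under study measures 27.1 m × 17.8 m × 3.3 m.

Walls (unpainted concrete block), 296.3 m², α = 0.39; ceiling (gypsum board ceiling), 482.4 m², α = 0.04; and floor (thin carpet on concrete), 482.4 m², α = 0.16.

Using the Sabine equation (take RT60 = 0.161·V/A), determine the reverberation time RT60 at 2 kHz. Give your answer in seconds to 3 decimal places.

1.209 s

Equivalent absorption area: A = 296.3·0.39 + 482.4·0.04 + 482.4·0.16 = 212.037 m².
Volume V = 27.1 × 17.8 × 3.3 = 1591.854 m³.
RT60 = 0.161 · V / A = 0.161 × 1591.854 / 212.037 = 1.209 s.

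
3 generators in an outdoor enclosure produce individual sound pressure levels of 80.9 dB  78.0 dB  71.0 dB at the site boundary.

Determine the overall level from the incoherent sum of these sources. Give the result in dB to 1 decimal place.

83.0 dB

Sum in the linear (power) domain: Σ 10^(Lᵢ/10) = 10^(80.9/10) + 10^(78.0/10) + 10^(71.0/10) = 1.987e+08.
Combined level = 10 log₁₀(1.987e+08) = 83.0 dB.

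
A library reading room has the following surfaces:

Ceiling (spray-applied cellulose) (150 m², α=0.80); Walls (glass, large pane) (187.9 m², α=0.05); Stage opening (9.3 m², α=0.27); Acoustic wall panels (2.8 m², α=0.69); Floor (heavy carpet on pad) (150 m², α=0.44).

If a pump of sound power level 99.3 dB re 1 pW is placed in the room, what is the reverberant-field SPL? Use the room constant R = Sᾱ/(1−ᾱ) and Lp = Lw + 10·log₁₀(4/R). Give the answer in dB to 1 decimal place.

A = 199.838 sabins; S = 500.0 m².
ᾱ = 199.838/500.0 = 0.3997; R = Sᾱ/(1−ᾱ) = 199.838/(1−0.3997) = 332.897 m².
Lp = Lw + 10 log₁₀(4/R) = 99.3 -19.20 = 80.1 dB.

80.1 dB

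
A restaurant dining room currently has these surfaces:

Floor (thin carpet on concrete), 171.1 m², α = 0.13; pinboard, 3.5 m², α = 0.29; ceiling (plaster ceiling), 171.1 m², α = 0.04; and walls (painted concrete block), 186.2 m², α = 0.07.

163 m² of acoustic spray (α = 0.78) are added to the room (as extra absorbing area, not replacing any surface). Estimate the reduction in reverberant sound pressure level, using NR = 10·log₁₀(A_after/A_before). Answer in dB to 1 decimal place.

6.0 dB

Summing Sᵢαᵢ: 22.243 + 1.015 + 6.844 + 13.034 → A_before = 43.136 sabins.
Added absorption = 163 × 0.78 = 127.140 sabins.
A_after = 43.136 + 127.140 = 170.276 sabins.
NR = 10·log₁₀(170.276/43.136) = 6.0 dB.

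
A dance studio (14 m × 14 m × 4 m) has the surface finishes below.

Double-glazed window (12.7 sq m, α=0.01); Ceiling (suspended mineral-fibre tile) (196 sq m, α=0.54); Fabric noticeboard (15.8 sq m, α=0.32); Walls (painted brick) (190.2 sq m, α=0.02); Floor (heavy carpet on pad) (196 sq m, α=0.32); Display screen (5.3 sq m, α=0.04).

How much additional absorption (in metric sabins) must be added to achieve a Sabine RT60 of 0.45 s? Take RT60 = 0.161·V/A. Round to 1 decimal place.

Total absorption A₁ = 12.7×0.01 + 196×0.54 + 15.8×0.32 + 190.2×0.02 + 196×0.32 + 5.3×0.04
  = 0.127 + 105.840 + 5.056 + 3.804 + 62.720 + 0.212 = 177.759 sq m sabins.
For T = 0.45 s, need A₂ = 0.161·V/T = 0.161·784/0.45 = 280.498 sabins.
Shortfall: 280.498 − 177.759 = 102.7 sabins.

102.7 sabins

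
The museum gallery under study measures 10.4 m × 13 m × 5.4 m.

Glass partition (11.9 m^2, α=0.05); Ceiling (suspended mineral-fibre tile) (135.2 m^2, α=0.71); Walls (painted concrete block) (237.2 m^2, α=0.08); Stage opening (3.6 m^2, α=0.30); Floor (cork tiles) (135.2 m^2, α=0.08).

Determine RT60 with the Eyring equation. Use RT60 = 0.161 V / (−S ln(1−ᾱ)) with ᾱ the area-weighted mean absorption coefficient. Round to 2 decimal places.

0.80 s

Total surface area S = 11.9 + 135.2 + 237.2 + 3.6 + 135.2 = 523.1 m^2.
Absorption A = 11.9·0.05 + 135.2·0.71 + 237.2·0.08 + 3.6·0.30 + 135.2·0.08 = 127.459 sabins.
ᾱ = 127.459 / 523.1 = 0.2437.
−S·ln(1−ᾱ) = −523.1 × ln(1 − 0.2437) = 146.111.
V = 10.4 × 13 × 5.4 = 730.08 m³.
RT60 = 0.161 × 730.08 / 146.111 = 0.80 s.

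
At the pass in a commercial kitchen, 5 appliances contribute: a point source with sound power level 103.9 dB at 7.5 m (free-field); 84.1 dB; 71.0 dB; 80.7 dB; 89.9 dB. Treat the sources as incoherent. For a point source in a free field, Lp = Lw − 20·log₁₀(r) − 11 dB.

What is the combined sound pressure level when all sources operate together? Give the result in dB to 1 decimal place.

Source at 7.5 m: Lp = 103.9 − 20·log₁₀(7.5) − 11 = 75.4 dB.
Converting to relative power and adding: 10^(75.4/10) + 10^(84.1/10) + 10^(71.0/10) + 10^(80.7/10) + 10^(89.9/10) = 1.399e+09.
Back to dB: 10·log₁₀ Σ = 91.5 dB.

91.5 dB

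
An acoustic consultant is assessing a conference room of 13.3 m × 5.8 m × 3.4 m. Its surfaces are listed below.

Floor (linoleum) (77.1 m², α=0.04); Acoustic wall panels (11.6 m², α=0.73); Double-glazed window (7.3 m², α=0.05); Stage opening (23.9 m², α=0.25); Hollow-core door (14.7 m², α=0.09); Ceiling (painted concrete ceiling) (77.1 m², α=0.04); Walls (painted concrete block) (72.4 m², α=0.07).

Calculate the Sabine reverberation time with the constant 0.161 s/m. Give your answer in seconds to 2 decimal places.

Total absorption A = 77.1*0.04 + 11.6*0.73 + 7.3*0.05 + 23.9*0.25 + 14.7*0.09 + 77.1*0.04 + 72.4*0.07
  = 3.084 + 8.468 + 0.365 + 5.975 + 1.323 + 3.084 + 5.068 = 27.367 m² sabins.
V = 13.3·5.8·3.4 = 262.276 m³.
RT60 = 0.161 · V / A = 0.161 × 262.276 / 27.367 = 1.54 s.

1.54 sec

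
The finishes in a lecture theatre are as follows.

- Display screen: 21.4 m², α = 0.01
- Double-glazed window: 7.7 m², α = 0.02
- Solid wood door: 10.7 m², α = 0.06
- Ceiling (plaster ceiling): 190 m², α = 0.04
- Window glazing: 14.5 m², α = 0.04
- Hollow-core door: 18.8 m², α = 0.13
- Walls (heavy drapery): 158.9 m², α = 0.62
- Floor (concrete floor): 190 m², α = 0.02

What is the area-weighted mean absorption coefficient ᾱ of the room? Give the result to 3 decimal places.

0.186

Total surface area S = 612.0 m².
Weighted sum Σ Sα = 113.952.
ᾱ = 113.952 / 612.0 = 0.186.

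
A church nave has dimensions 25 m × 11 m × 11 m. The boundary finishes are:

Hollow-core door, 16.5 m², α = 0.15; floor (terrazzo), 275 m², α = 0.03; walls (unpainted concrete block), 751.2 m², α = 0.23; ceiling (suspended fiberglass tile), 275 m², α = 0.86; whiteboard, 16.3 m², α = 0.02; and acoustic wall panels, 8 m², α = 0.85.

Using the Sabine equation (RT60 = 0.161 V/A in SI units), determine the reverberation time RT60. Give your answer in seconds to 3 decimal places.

A = Σ Sᵢαᵢ = 16.5*0.15 + 275*0.03 + 751.2*0.23 + 275*0.86 + 16.3*0.02 + 8*0.85 = 427.127 sabins.
V = 25·11·11 = 3025 m³.
RT60 = 0.161 · V / A = 0.161 × 3025 / 427.127 = 1.140 s.

1.140 s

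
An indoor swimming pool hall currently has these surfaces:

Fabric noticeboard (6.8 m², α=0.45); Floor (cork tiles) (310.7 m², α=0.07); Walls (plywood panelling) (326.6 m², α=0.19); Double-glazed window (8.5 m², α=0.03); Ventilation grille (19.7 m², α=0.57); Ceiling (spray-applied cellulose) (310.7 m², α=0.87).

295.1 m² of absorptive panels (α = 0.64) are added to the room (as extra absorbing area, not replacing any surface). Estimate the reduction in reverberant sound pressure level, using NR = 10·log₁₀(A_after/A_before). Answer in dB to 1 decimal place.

A_before = Σ Sᵢαᵢ = 6.8*0.45 + 310.7*0.07 + 326.6*0.19 + 8.5*0.03 + 19.7*0.57 + 310.7*0.87 = 368.656 sabins.
Added absorption = 295.1 × 0.64 = 188.864 sabins.
A_after = 368.656 + 188.864 = 557.520 sabins.
Reduction = 10 log₁₀(A_after/A_before) = 10 log₁₀(1.5123) = 1.8 dB.

1.8 dB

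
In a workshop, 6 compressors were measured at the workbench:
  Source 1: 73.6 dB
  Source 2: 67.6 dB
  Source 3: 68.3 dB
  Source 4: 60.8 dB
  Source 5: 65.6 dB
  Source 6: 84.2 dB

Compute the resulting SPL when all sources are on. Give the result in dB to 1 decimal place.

84.8 dB

Σ 10^(Lᵢ/10) = 3.033e+08.
Back to dB: 10·log₁₀ Σ = 84.8 dB.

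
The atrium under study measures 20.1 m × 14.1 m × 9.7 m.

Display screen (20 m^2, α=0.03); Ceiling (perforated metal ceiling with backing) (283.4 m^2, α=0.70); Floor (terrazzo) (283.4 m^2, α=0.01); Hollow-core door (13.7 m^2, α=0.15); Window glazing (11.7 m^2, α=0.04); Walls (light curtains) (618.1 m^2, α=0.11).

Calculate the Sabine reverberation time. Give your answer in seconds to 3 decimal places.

1.625 sec

Equivalent absorption area: A = 20×0.03 + 283.4×0.70 + 283.4×0.01 + 13.7×0.15 + 11.7×0.04 + 618.1×0.11 = 272.328 m^2.
Room volume: 2749.077 m³.
T = 0.161 V/A = 0.161·2749.077/272.328 = 1.625 s.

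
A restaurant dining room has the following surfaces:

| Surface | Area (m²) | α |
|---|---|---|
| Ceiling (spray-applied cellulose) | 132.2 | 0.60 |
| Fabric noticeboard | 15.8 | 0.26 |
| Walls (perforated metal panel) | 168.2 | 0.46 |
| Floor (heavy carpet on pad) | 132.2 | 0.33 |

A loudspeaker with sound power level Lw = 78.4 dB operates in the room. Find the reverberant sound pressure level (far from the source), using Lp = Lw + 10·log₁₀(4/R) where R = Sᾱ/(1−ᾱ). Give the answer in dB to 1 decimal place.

Σ(Sᵢαᵢ) = 132.2·0.60 + 15.8·0.26 + 168.2·0.46 + 132.2·0.33 = 204.426; total area S = 448.4 m².
ᾱ = 0.4559, so room constant R = A/(1−ᾱ) = 375.714 m².
Lp = Lw + 10 log₁₀(4/R) = 78.4 -19.73 = 58.7 dB.

58.7 dB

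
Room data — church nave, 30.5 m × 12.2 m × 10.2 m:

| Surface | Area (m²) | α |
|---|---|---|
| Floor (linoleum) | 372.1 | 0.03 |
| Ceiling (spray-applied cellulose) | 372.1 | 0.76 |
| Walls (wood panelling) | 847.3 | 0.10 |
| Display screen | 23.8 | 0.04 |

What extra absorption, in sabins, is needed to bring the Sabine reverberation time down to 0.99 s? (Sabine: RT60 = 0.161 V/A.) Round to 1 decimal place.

237.6 sabins

Equivalent absorption area: A₁ = 372.1*0.03 + 372.1*0.76 + 847.3*0.10 + 23.8*0.04 = 379.641 m².
Target A₂ = 0.161·3795.42/0.99 = 617.235 sabins (V = 3795.42 m³).
ΔA = A₂ − A₁ = 617.235 − 379.641 = 237.6 sabins.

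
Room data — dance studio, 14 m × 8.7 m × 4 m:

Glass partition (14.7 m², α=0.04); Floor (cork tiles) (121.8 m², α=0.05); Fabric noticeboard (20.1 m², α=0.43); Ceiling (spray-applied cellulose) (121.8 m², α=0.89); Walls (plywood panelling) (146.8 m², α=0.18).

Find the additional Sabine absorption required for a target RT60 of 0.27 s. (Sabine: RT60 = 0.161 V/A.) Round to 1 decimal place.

Summing Sᵢαᵢ: 0.588 + 6.090 + 8.643 + 108.402 + 26.424 → A₁ = 150.147 sabins.
V = 487.2 m³. Required absorption A₂ = 0.161 × 487.2 / 0.27 = 290.516 sabins.
ΔA = A₂ − A₁ = 290.516 − 150.147 = 140.4 sabins.

140.4 sabins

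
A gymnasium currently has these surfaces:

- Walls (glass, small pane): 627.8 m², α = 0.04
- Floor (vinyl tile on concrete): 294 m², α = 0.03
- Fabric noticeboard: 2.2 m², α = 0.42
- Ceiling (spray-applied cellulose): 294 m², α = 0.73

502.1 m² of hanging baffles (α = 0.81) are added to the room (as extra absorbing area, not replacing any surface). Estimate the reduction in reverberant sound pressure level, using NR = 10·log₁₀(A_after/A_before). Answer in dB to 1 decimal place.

4.2 dB

Total absorption A_before = 627.8×0.04 + 294×0.03 + 2.2×0.42 + 294×0.73
  = 25.112 + 8.820 + 0.924 + 214.620 = 249.476 m² sabins.
Added absorption = 502.1 × 0.81 = 406.701 sabins.
A_after = 249.476 + 406.701 = 656.177 sabins.
NR = 10·log₁₀(656.177/249.476) = 4.2 dB.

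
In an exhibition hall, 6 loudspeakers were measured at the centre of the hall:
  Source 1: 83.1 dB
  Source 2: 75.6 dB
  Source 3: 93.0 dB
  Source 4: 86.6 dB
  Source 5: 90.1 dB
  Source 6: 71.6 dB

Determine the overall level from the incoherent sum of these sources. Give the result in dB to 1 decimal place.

Σ 10^(Lᵢ/10) = 3.731e+09.
Combined level = 10 log₁₀(3.731e+09) = 95.7 dB.

95.7 dB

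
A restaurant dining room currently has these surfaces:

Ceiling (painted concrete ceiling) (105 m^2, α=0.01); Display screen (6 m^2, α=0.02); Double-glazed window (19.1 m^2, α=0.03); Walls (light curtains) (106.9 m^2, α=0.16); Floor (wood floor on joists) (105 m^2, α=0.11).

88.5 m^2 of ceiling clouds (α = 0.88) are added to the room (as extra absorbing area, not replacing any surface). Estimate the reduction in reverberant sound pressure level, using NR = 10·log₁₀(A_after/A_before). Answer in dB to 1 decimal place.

Total absorption A_before = 105×0.01 + 6×0.02 + 19.1×0.03 + 106.9×0.16 + 105×0.11
  = 1.050 + 0.120 + 0.573 + 17.104 + 11.550 = 30.397 m^2 sabins.
Added absorption = 88.5 × 0.88 = 77.880 sabins.
New total A_after = 108.277 sabins.
Reduction = 10 log₁₀(A_after/A_before) = 10 log₁₀(3.5621) = 5.5 dB.

5.5 dB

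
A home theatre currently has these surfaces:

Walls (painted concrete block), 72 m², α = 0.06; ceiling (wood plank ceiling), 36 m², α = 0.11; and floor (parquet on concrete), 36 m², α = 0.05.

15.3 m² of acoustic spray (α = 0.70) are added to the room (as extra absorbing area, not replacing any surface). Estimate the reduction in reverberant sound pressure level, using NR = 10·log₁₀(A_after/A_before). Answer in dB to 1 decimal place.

3.1 dB

Total absorption A_before = 72·0.06 + 36·0.11 + 36·0.05
  = 4.320 + 3.960 + 1.800 = 10.080 m² sabins.
Treatment contributes 15.3·0.70 = 10.710 sabins.
A_after = 10.080 + 10.710 = 20.790 sabins.
NR = 10·log₁₀(20.790/10.080) = 3.1 dB.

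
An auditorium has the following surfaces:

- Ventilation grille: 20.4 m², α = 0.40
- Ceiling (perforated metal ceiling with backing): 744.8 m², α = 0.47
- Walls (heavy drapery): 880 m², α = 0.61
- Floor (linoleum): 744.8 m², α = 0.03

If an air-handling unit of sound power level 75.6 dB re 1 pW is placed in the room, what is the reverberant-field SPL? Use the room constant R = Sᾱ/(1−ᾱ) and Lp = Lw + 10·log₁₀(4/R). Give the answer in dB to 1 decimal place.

49.9 dB

A = 917.360 sabins; S = 2390.0 m².
ᾱ = 917.360/2390.0 = 0.3838; R = Sᾱ/(1−ᾱ) = 917.360/(1−0.3838) = 1488.737 m².
Lp = 75.6 + 10·log₁₀(4/1488.737) = 75.6 + (-25.71) = 49.9 dB.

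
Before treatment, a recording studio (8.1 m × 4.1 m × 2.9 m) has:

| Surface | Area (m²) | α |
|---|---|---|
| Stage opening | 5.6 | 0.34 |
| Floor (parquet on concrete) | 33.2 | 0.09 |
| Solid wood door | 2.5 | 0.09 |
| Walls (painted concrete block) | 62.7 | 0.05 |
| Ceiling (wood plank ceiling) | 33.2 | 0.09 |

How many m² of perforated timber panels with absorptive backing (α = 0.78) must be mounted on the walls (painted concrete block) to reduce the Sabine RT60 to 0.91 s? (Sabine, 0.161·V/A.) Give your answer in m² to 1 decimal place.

7.9

Equivalent absorption area: A₁ = 5.6*0.34 + 33.2*0.09 + 2.5*0.09 + 62.7*0.05 + 33.2*0.09 = 11.240 m².
V = 96.309 m³. Target absorption A₂ = 0.161 × 96.309 / 0.91 = 17.039 sabins.
ΔA needed = 17.039 − 11.240 = 5.799 sabins.
Each m² of panel replacing the walls (painted concrete block) adds (0.78 − 0.05) = 0.73 sabins.
Panel area = 5.799 / 0.73 = 7.9 m².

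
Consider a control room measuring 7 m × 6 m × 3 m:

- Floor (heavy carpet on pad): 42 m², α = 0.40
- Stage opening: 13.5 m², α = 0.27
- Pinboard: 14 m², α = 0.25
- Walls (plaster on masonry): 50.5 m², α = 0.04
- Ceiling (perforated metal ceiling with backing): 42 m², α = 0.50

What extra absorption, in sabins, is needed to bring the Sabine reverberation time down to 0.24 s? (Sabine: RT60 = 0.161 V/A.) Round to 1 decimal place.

Equivalent absorption area: A₁ = 42·0.40 + 13.5·0.27 + 14·0.25 + 50.5·0.04 + 42·0.50 = 46.965 m².
Target A₂ = 0.161·126/0.24 = 84.525 sabins (V = 126 m³).
Additional absorption ΔA = 84.525 − 46.965 = 37.6 sabins.

37.6 sabins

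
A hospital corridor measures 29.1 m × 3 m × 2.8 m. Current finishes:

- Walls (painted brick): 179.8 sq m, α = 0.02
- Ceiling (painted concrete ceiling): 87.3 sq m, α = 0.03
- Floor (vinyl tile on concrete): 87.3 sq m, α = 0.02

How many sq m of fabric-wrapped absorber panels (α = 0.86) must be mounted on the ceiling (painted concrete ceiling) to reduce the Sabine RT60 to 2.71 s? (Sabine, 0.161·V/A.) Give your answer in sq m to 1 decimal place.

7.9

Equivalent absorption area: A₁ = 179.8·0.02 + 87.3·0.03 + 87.3·0.02 = 7.961 sq m.
V = 244.44 m³. Target absorption A₂ = 0.161 × 244.44 / 2.71 = 14.522 sabins.
ΔA needed = 14.522 − 7.961 = 6.561 sabins.
Net gain per sq m: Δα = 0.86 − 0.03 = 0.83.
Area = ΔA/Δα = 6.561/0.83 = 7.9 sq m.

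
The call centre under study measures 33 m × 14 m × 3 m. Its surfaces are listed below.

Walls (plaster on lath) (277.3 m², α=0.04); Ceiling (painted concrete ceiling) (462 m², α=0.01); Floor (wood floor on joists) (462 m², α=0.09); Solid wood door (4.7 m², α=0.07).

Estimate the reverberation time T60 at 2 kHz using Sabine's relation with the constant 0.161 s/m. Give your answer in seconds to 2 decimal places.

3.87 s

Total absorption A = 277.3×0.04 + 462×0.01 + 462×0.09 + 4.7×0.07
  = 11.092 + 4.620 + 41.580 + 0.329 = 57.621 m² sabins.
Room volume: 1386 m³.
Sabine: RT60 = 0.161 × 1386 / 57.621 = 3.87 s.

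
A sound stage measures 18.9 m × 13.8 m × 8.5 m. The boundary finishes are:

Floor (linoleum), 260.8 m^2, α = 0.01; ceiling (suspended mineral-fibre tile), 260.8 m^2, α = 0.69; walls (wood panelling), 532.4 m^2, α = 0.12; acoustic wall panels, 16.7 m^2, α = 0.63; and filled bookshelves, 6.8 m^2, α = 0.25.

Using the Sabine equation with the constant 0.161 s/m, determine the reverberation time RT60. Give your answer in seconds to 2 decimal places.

1.38 sec

Total absorption A = 260.8×0.01 + 260.8×0.69 + 532.4×0.12 + 16.7×0.63 + 6.8×0.25
  = 2.608 + 179.952 + 63.888 + 10.521 + 1.700 = 258.669 m^2 sabins.
Room volume: 2216.97 m³.
T = 0.161 V/A = 0.161·2216.97/258.669 = 1.38 s.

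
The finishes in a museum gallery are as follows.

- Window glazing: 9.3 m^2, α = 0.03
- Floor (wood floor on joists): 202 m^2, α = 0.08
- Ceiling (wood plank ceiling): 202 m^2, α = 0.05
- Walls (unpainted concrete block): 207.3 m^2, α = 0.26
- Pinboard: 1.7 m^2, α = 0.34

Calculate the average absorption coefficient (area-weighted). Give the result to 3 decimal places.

S = Σ Sᵢ = 9.3 + 202 + 202 + 207.3 + 1.7 = 622.3 m^2.
Σ(Sᵢαᵢ) = 9.3*0.03 + 202*0.08 + 202*0.05 + 207.3*0.26 + 1.7*0.34 = 81.015.
ᾱ = 81.015 / 622.3 = 0.130.

0.130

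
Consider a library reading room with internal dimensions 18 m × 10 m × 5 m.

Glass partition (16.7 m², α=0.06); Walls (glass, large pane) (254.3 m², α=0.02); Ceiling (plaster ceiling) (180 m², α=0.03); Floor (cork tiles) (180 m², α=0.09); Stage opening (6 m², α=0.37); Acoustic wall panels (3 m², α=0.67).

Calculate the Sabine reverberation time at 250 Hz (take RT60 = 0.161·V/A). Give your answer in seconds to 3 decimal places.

4.540 s

Summing Sᵢαᵢ: 1.002 + 5.086 + 5.400 + 16.200 + 2.220 + 2.010 → A = 31.918 sabins.
Volume V = 18 × 10 × 5 = 900 m³.
RT60 = 0.161 · V / A = 0.161 × 900 / 31.918 = 4.540 s.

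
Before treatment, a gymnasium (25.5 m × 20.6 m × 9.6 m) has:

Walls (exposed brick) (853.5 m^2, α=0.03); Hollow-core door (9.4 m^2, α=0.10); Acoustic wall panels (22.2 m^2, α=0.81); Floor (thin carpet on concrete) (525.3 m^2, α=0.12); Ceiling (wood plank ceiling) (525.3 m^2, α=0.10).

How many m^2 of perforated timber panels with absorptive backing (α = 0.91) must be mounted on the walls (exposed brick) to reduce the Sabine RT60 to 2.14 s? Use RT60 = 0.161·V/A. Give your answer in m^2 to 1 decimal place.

Summing Sᵢαᵢ: 25.605 + 0.940 + 17.982 + 63.036 + 52.530 → A₁ = 160.093 sabins.
V = 5042.88 m³. Target absorption A₂ = 0.161 × 5042.88 / 2.14 = 379.394 sabins.
Absorption to add: 379.394 − 160.093 = 219.301 sabins.
Each m^2 of panel replacing the walls (exposed brick) adds (0.91 − 0.03) = 0.88 sabins.
Panel area = 219.301 / 0.88 = 249.2 m^2.

249.2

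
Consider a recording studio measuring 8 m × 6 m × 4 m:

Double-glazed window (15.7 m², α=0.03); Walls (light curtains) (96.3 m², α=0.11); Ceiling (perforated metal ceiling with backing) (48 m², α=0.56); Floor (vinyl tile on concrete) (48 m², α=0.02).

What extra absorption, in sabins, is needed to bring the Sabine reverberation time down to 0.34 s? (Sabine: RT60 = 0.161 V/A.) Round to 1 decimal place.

Summing Sᵢαᵢ: 0.471 + 10.593 + 26.880 + 0.960 → A₁ = 38.904 sabins.
Target A₂ = 0.161·192/0.34 = 90.918 sabins (V = 192 m³).
Shortfall: 90.918 − 38.904 = 52.0 sabins.

52.0 sabins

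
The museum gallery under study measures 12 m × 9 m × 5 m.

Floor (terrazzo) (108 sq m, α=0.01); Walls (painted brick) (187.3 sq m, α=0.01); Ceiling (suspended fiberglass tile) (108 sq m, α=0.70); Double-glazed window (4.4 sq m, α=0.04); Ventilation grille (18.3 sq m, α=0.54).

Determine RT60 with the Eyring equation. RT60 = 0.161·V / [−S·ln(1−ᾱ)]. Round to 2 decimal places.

Total surface area S = 108 + 187.3 + 108 + 4.4 + 18.3 = 426.0 sq m.
Absorption A = 108·0.01 + 187.3·0.01 + 108·0.70 + 4.4·0.04 + 18.3·0.54 = 88.611 sabins.
Mean coefficient ᾱ = A/S = 0.2080.
−S·ln(1−ᾱ) = −426.0 × ln(1 − 0.2080) = 99.341.
V = 12 × 9 × 5 = 540 m³.
RT60 = 0.161 × 540 / 99.341 = 0.88 s.

0.88 seconds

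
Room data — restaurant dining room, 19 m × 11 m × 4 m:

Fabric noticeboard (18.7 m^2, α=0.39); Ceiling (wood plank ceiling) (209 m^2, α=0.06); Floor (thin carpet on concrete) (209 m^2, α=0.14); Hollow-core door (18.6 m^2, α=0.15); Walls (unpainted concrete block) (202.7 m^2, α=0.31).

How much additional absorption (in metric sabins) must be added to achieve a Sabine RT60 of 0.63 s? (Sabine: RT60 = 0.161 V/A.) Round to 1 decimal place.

Summing Sᵢαᵢ: 7.293 + 12.540 + 29.260 + 2.790 + 62.837 → A₁ = 114.720 sabins.
For T = 0.63 s, need A₂ = 0.161·V/T = 0.161·836/0.63 = 213.644 sabins.
Shortfall: 213.644 − 114.720 = 98.9 sabins.

98.9 sabins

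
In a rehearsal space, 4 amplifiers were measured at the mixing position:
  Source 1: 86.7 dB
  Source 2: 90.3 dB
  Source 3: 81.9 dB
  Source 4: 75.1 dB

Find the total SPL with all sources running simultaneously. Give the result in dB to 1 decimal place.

Converting to relative power and adding: 10^(86.7/10) + 10^(90.3/10) + 10^(81.9/10) + 10^(75.1/10) = 1.726e+09.
Combined level = 10 log₁₀(1.726e+09) = 92.4 dB.

92.4 dB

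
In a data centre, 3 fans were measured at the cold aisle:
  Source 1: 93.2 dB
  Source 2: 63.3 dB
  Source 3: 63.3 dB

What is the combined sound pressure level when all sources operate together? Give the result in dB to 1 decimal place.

93.2 dB

Sum in the linear (power) domain: Σ 10^(Lᵢ/10) = 10^(93.2/10) + 10^(63.3/10) + 10^(63.3/10) = 2.094e+09.
L_total = 10·log₁₀(2.094e+09) = 93.2 dB.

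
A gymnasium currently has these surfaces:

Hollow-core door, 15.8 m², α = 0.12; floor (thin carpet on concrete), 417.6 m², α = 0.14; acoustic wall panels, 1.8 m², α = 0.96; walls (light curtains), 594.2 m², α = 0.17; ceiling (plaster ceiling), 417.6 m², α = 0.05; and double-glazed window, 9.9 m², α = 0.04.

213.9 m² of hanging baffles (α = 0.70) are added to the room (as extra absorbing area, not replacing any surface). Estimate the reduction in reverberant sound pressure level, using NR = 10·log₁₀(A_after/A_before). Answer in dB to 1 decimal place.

2.6 dB

Summing Sᵢαᵢ: 1.896 + 58.464 + 1.728 + 101.014 + 20.880 + 0.396 → A_before = 184.378 sabins.
Treatment contributes 213.9·0.70 = 149.730 sabins.
A_after = 184.378 + 149.730 = 334.108 sabins.
Reduction = 10 log₁₀(A_after/A_before) = 10 log₁₀(1.8121) = 2.6 dB.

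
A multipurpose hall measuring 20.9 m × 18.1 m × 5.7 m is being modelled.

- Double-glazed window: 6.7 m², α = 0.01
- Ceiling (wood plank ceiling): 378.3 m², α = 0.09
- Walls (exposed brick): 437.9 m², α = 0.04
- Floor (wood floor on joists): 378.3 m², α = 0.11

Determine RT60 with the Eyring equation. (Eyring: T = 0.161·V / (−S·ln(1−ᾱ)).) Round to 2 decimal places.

Total surface area S = 6.7 + 378.3 + 437.9 + 378.3 = 1201.2 m².
Absorption A = 6.7×0.01 + 378.3×0.09 + 437.9×0.04 + 378.3×0.11 = 93.243 sabins.
ᾱ = 93.243 / 1201.2 = 0.0776.
−S·ln(1−ᾱ) = −1201.2 × ln(1 − 0.0776) = 97.029.
V = 20.9 × 18.1 × 5.7 = 2156.253 m³.
T = 0.161·V/[−S·ln(1−ᾱ)] = 0.161·2156.253/97.029 = 3.58 s.

3.58 seconds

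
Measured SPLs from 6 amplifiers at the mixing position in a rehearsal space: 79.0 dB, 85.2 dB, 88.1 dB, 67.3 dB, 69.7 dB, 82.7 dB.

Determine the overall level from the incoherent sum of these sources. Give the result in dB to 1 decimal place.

91.0 dB

Converting to relative power and adding: 10^(79.0/10) + 10^(85.2/10) + 10^(88.1/10) + 10^(67.3/10) + 10^(69.7/10) + 10^(82.7/10) = 1.257e+09.
Combined level = 10 log₁₀(1.257e+09) = 91.0 dB.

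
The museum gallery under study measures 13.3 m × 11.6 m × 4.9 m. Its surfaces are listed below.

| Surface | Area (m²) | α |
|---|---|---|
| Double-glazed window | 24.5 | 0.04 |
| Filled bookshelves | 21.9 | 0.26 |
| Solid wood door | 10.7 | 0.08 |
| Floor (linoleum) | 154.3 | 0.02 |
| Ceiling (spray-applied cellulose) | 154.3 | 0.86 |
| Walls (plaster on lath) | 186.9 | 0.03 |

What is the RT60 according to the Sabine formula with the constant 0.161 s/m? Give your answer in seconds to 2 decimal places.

Equivalent absorption area: A = 24.5*0.04 + 21.9*0.26 + 10.7*0.08 + 154.3*0.02 + 154.3*0.86 + 186.9*0.03 = 148.921 m².
Volume V = 13.3 × 11.6 × 4.9 = 755.972 m³.
T = 0.161 V/A = 0.161·755.972/148.921 = 0.82 s.

0.82 sec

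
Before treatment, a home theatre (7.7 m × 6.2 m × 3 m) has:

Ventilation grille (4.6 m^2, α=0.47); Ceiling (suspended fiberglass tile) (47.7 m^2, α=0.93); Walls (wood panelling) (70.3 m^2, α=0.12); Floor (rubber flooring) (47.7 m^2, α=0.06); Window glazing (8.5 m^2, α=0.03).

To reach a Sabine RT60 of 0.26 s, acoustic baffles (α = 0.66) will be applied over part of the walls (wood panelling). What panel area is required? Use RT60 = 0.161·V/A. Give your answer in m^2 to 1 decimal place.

Total absorption A₁ = 4.6*0.47 + 47.7*0.93 + 70.3*0.12 + 47.7*0.06 + 8.5*0.03
  = 2.162 + 44.361 + 8.436 + 2.862 + 0.255 = 58.076 m^2 sabins.
V = 143.22 m³. Target absorption A₂ = 0.161 × 143.22 / 0.26 = 88.686 sabins.
ΔA needed = 88.686 − 58.076 = 30.610 sabins.
Each m^2 of panel replacing the walls (wood panelling) adds (0.66 − 0.12) = 0.54 sabins.
Panel area = 30.610 / 0.54 = 56.7 m^2.

56.7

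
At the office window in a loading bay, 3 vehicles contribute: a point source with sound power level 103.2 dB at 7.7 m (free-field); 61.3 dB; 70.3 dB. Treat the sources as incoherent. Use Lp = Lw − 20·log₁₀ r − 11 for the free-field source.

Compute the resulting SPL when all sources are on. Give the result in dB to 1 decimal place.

Source at 7.7 m: Lp = 103.2 − 20·log₁₀(7.7) − 11 = 74.5 dB.
Converting to relative power and adding: 10^(74.5/10) + 10^(61.3/10) + 10^(70.3/10) = 4.025e+07.
Back to dB: 10·log₁₀ Σ = 76.0 dB.

76.0 dB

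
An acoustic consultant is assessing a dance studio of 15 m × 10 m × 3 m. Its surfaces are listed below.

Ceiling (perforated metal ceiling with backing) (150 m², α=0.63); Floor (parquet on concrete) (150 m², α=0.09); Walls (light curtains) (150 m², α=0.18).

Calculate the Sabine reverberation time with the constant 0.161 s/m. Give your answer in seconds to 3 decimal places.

Total absorption A = 150·0.63 + 150·0.09 + 150·0.18
  = 94.500 + 13.500 + 27.000 = 135.000 m² sabins.
Room volume: 450 m³.
Sabine: RT60 = 0.161 × 450 / 135.000 = 0.537 s.

0.537 sec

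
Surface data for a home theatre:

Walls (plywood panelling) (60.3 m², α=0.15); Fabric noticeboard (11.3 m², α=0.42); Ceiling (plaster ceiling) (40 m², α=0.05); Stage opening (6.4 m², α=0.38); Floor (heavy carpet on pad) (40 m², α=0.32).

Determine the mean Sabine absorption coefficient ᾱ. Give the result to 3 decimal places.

S = Σ Sᵢ = 60.3 + 11.3 + 40 + 6.4 + 40 = 158.0 m².
A = 60.3*0.15 + 11.3*0.42 + 40*0.05 + 6.4*0.38 + 40*0.32 = 31.023 sabins.
ᾱ = 31.023 / 158.0 = 0.196.

0.196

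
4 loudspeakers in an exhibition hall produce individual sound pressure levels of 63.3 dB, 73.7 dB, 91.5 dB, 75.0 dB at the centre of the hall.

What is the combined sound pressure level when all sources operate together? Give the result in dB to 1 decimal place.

91.7 dB

Sum in the linear (power) domain: Σ 10^(Lᵢ/10) = 10^(63.3/10) + 10^(73.7/10) + 10^(91.5/10) + 10^(75.0/10) = 1.47e+09.
L_total = 10·log₁₀(1.47e+09) = 91.7 dB.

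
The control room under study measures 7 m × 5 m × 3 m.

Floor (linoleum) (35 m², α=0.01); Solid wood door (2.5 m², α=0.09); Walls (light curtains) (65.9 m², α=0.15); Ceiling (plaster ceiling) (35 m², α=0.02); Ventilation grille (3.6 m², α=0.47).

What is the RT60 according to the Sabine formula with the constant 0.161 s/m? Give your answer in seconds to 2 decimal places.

A = Σ Sᵢαᵢ = 35×0.01 + 2.5×0.09 + 65.9×0.15 + 35×0.02 + 3.6×0.47 = 12.852 sabins.
V = 7·5·3 = 105 m³.
Sabine: RT60 = 0.161 × 105 / 12.852 = 1.32 s.

1.32 s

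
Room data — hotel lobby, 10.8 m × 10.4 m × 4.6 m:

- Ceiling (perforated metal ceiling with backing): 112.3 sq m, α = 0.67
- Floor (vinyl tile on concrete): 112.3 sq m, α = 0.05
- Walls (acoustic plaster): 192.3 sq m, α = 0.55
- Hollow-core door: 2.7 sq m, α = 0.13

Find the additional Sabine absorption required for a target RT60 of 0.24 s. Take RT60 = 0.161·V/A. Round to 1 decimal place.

Total absorption A₁ = 112.3*0.67 + 112.3*0.05 + 192.3*0.55 + 2.7*0.13
  = 75.241 + 5.615 + 105.765 + 0.351 = 186.972 sq m sabins.
Target A₂ = 0.161·516.672/0.24 = 346.601 sabins (V = 516.672 m³).
Shortfall: 346.601 − 186.972 = 159.6 sabins.

159.6 sabins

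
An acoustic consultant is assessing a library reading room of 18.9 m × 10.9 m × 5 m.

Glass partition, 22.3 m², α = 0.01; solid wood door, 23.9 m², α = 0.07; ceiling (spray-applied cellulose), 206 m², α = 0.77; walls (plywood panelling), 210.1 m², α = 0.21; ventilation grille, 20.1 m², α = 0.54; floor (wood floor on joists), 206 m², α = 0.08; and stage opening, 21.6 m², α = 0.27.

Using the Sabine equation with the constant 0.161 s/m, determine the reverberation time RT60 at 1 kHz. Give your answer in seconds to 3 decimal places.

Equivalent absorption area: A = 22.3·0.01 + 23.9·0.07 + 206·0.77 + 210.1·0.21 + 20.1·0.54 + 206·0.08 + 21.6·0.27 = 237.803 m².
V = 18.9·10.9·5 = 1030.05 m³.
RT60 = 0.161 · V / A = 0.161 × 1030.05 / 237.803 = 0.697 s.

0.697 sec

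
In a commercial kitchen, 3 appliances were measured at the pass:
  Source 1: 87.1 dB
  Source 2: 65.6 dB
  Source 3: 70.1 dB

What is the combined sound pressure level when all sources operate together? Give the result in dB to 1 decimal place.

Converting to relative power and adding: 10^(87.1/10) + 10^(65.6/10) + 10^(70.1/10) = 5.267e+08.
L_total = 10·log₁₀(5.267e+08) = 87.2 dB.

87.2 dB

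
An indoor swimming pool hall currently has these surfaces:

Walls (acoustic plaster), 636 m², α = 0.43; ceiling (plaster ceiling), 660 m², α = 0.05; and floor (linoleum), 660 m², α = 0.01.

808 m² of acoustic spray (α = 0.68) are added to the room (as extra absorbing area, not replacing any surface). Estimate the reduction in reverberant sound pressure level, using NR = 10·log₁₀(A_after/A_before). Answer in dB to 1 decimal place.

Equivalent absorption area: A_before = 636×0.43 + 660×0.05 + 660×0.01 = 313.080 m².
Added absorption = 808 × 0.68 = 549.440 sabins.
A_after = 313.080 + 549.440 = 862.520 sabins.
Reduction = 10 log₁₀(A_after/A_before) = 10 log₁₀(2.7550) = 4.4 dB.

4.4 dB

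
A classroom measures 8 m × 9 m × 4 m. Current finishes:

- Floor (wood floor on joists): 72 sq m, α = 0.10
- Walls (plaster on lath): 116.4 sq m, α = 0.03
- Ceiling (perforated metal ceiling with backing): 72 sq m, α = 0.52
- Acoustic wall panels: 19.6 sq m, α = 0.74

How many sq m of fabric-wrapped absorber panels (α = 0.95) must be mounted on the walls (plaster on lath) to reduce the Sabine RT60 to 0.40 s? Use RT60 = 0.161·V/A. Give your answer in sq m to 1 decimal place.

Equivalent absorption area: A₁ = 72·0.10 + 116.4·0.03 + 72·0.52 + 19.6·0.74 = 62.636 sq m.
V = 288 m³. Target absorption A₂ = 0.161 × 288 / 0.40 = 115.920 sabins.
Absorption to add: 115.920 − 62.636 = 53.284 sabins.
Each sq m of panel replacing the walls (plaster on lath) adds (0.95 − 0.03) = 0.92 sabins.
Area = ΔA/Δα = 53.284/0.92 = 57.9 sq m.

57.9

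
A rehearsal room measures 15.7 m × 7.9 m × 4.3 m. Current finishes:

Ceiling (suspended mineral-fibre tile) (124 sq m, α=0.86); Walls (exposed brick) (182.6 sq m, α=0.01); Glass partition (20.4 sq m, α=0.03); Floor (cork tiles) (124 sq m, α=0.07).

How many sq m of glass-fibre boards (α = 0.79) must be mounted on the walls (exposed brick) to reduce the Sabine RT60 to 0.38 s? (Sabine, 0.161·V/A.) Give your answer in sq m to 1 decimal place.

Total absorption A₁ = 124*0.86 + 182.6*0.01 + 20.4*0.03 + 124*0.07
  = 106.640 + 1.826 + 0.612 + 8.680 = 117.758 sq m sabins.
Required A₂ = 0.161·533.329/0.38 = 225.963 sabins.
Absorption to add: 225.963 − 117.758 = 108.205 sabins.
Each sq m of panel replacing the walls (exposed brick) adds (0.79 − 0.01) = 0.78 sabins.
Area = ΔA/Δα = 108.205/0.78 = 138.7 sq m.

138.7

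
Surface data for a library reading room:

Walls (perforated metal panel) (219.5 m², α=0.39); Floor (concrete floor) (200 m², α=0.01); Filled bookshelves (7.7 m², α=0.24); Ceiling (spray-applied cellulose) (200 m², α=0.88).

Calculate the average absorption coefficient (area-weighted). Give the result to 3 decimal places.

0.423

S = Σ Sᵢ = 219.5 + 200 + 7.7 + 200 = 627.2 m².
Σ(Sᵢαᵢ) = 219.5*0.39 + 200*0.01 + 7.7*0.24 + 200*0.88 = 265.453.
ᾱ = 265.453 / 627.2 = 0.423.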